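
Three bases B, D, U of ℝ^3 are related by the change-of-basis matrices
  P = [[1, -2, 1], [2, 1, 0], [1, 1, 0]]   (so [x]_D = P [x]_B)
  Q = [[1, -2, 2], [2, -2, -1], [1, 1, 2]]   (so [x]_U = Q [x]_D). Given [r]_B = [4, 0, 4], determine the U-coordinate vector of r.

Apply P to get D-coordinates [8, 8, 4], then Q to get U-coordinates.
The result is [r]_U = [0, -4, 24].

[0, -4, 24]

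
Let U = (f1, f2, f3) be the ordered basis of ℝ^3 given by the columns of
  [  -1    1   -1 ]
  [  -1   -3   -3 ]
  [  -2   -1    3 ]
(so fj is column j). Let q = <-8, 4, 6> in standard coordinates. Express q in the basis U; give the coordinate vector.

<2, -4, 2>

[q]_U is the unique c with M c = q, where M has columns f1, ..., f3.
Gaussian elimination on [M | q] yields c = (2, -4, 2).
Check: 2f1 - 4f2 + 2f3 = <-8, 4, 6>.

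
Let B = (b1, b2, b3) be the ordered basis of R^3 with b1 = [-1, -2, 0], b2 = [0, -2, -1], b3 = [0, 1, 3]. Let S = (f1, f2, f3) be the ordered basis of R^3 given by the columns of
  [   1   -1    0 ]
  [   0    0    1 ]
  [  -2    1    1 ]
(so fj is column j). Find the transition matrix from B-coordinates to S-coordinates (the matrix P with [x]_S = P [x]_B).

Column j of P is [bj]_S, since P maps B-coordinates to S-coordinates.
Expressing b1 in S: b1 = -f1 + 0·f2 - 2f3, so column 1 of P is [-1, 0, -2].
Doing the same for each bj gives P = [[-1, -1, -2], [0, -1, -2], [-2, -2, 1]].

[[-1, -1, -2], [0, -1, -2], [-2, -2, 1]]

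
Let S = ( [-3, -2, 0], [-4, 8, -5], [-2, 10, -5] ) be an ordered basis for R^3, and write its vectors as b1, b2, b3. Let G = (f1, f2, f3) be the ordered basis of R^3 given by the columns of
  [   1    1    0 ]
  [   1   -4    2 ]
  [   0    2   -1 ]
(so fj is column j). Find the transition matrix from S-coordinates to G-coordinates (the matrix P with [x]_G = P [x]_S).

[[-2, -2, 0], [-1, -2, -2], [-2, 1, 1]]

Let M have columns bj and N have columns fj. Then for every x, N [x]_G = x = M [x]_S, so P = N^(-1) M.
Since det N = 1, N^(-1) has integer entries; multiplying gives P = [[-2, -2, 0], [-1, -2, -2], [-2, 1, 1]].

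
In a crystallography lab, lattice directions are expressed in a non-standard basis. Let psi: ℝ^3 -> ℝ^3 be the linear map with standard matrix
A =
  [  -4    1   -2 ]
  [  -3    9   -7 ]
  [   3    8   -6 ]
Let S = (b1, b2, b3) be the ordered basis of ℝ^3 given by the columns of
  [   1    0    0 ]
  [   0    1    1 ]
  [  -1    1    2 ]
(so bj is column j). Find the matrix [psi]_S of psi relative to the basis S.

[[-2, -1, -3], [1, 3, -3], [3, -1, -2]]

The j-th column of [psi]_S is [psi(bj)]_S.
psi(b1) = A b1 = [-2, 4, 9] = -2b1 + b2 + 3b3, so column 1 is [-2, 1, 3].
Repeating for b2, b3 and assembling the columns gives [[-2, -1, -3], [1, 3, -3], [3, -1, -2]].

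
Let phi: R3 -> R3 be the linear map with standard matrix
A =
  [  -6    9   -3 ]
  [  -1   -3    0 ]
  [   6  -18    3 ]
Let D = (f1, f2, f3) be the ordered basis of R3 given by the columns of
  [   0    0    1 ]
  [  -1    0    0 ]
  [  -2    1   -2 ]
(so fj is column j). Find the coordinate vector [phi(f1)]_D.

(-3, 0, -3)

Column 1 of [phi]_D is the D-coordinate vector of phi(f1).
In standard coordinates phi(f1) = A f1 = (-3, 3, 12).
Converting to D: (-3, 3, 12) = -3f1 + 0·f2 - 3f3, so the coordinate vector is (-3, 0, -3).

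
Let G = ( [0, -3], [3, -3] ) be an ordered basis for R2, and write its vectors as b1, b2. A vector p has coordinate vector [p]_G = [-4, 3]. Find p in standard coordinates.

[9, 3]

The coordinates say p = -4b1 + 3b2; adding the scaled basis vectors gives [9, 3].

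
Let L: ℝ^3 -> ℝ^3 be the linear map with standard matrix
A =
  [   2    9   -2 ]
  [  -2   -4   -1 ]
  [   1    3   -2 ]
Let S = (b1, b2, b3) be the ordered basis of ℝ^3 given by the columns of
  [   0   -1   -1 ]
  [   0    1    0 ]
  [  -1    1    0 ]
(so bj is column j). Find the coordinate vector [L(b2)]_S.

<-3, -3, -2>

Column 2 of [L]_S is the S-coordinate vector of L(b2).
In standard coordinates L(b2) = A b2 = <5, -3, 0>.
Converting to S: <5, -3, 0> = -3b1 - 3b2 - 2b3, so the coordinate vector is <-3, -3, -2>.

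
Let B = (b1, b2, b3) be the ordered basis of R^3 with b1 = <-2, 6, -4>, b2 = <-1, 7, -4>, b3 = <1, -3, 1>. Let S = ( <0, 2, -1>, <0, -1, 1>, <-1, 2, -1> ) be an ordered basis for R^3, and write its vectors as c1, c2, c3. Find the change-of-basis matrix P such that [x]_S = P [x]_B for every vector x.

Take x = bj: its B-coordinates are the j-th standard unit vector, so P e_j — column j of P — equals [bj]_S.
b1 = 0·c1 - 2c2 + 2c3, giving column 1 = <0, -2, 2>; repeating for each j gives P = [[0, 2, -1], [-2, -1, -1], [2, 1, -1]].

[[0, 2, -1], [-2, -1, -1], [2, 1, -1]]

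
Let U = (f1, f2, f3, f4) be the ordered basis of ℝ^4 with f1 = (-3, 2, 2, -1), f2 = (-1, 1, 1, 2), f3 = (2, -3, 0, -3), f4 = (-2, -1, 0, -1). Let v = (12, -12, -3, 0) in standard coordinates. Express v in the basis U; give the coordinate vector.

(-3, 3, 3, 0)

[v]_U is the unique c with M c = v, where M has columns f1, ..., f4.
Solving this 4x4 system gives c = (-3, 3, 3, 0).
Check: -3f1 + 3f2 + 3f3 + 0·f4 = (12, -12, -3, 0).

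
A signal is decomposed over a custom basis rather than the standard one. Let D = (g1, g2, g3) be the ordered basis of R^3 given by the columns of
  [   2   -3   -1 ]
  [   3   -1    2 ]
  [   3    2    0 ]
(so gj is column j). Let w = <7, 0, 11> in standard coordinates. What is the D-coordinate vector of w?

Write w = c_1 g1 + ... + c_3 g3 and solve for the c_i.
Row-reducing the augmented matrix [M | w] gives c = (3, 1, -4).
Check: 3g1 + g2 - 4g3 = <7, 0, 11>.

<3, 1, -4>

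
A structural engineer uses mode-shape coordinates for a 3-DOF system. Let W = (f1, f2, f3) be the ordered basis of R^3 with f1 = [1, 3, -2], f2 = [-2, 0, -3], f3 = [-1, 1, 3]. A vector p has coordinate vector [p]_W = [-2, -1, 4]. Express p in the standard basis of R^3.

The coordinates say p = -2f1 - f2 + 4f3; adding the scaled basis vectors gives [-4, -2, 19].

[-4, -2, 19]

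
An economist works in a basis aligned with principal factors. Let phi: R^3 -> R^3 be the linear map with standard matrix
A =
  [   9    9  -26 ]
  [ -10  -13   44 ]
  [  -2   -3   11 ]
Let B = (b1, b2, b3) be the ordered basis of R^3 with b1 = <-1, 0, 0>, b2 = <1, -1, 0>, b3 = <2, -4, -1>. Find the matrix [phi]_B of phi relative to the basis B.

The j-th column of [phi]_B is [phi(bj)]_B.
phi(b1) = A b1 = <-9, 10, 2> = 3b1 - 2b2 - 2b3, so column 1 is <3, -2, -2>.
Repeating for b2, b3 and assembling the columns gives [[3, -1, -2], [-2, 1, 0], [-2, -1, 3]].

[[3, -1, -2], [-2, 1, 0], [-2, -1, 3]]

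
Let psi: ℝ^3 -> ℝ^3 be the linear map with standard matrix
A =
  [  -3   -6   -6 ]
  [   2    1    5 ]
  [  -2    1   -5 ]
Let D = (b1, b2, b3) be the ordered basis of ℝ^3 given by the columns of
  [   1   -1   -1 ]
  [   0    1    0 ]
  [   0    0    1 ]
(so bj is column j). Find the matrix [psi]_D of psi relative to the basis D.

Let P have columns b1, ..., b3. Then [psi]_D = P^(-1) A P.
Here det P = 1, so P^(-1) is integer; computing A P first and then P^(-1)(A P) gives [[-3, -1, -3], [2, -1, 3], [-2, 3, -3]].

[[-3, -1, -3], [2, -1, 3], [-2, 3, -3]]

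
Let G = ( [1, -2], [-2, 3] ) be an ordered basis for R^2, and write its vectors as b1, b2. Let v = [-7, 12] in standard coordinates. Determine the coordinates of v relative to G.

[-3, 2]

We seek scalars with c_1 b1 + c_2 b2 = v; equivalently solve M c = v where the columns of M are b1, b2.
System: c_1 - 2c_2 = -7, -2c_1 + 3c_2 = 12; solving gives c_1 = -3, c_2 = 2.
Check: -3b1 + 2b2 = [-7, 12].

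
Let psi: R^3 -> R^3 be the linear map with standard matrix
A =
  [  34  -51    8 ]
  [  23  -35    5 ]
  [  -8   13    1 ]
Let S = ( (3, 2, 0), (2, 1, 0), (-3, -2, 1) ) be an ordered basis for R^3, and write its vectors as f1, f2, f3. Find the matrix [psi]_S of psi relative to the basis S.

Let P have columns f1, ..., f3. Then [psi]_S = P^(-1) A P.
Here det P = -1, so P^(-1) is integer; computing A P first and then P^(-1)(A P) gives [[0, 2, 3], [3, 1, -2], [2, -3, -1]].

[[0, 2, 3], [3, 1, -2], [2, -3, -1]]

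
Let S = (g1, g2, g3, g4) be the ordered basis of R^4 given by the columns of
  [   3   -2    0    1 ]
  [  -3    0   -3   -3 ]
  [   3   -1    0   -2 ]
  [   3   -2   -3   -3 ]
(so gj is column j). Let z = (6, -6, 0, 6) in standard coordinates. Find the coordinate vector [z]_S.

We seek scalars with c_1 g1 + ... + c_4 g4 = z; equivalently solve M c = z where the columns of M are g1, ..., g4.
Solving this 4x4 system gives c = (3, 3, -4, 3).
Check: 3g1 + 3g2 - 4g3 + 3g4 = (6, -6, 0, 6).

(3, 3, -4, 3)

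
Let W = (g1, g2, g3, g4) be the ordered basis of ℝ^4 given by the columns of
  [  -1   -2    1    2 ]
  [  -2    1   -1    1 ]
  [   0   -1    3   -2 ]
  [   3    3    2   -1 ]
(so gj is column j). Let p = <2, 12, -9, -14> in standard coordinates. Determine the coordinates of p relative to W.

<-4, 1, -2, 1>

We seek scalars with c_1 g1 + ... + c_4 g4 = p; equivalently solve M c = p where the columns of M are g1, ..., g4.
Row-reducing the augmented matrix [M | p] gives c = (-4, 1, -2, 1).
Check: -4g1 + g2 - 2g3 + g4 = <2, 12, -9, -14>.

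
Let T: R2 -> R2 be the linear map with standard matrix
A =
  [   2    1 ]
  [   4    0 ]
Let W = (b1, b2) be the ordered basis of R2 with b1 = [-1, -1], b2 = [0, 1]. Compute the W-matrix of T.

With P the matrix whose columns are b1, b2, [T]_W = P^(-1) A P.
Column by column: T(b1) = A b1 = [-3, -4]; its W-coordinates [3, -1] give column 1.
Continuing for each basis vector yields [T]_W = [[3, -1], [-1, -1]].

[[3, -1], [-1, -1]]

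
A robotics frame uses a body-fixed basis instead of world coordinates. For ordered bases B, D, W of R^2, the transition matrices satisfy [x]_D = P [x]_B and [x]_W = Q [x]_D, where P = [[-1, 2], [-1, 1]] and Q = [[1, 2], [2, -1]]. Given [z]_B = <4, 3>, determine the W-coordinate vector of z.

<0, 5>

Apply P to get D-coordinates <2, -1>, then Q to get W-coordinates.
The result is [z]_W = <0, 5>.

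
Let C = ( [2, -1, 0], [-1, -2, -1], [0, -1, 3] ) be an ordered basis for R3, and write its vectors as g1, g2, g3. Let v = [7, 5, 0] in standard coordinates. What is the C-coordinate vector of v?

[2, -3, -1]

We seek scalars with c_1 g1 + ... + c_3 g3 = v; equivalently solve M c = v where the columns of M are g1, ..., g3.
Solving this 3x3 system gives c = (2, -3, -1).
Check: 2g1 - 3g2 - g3 = [7, 5, 0].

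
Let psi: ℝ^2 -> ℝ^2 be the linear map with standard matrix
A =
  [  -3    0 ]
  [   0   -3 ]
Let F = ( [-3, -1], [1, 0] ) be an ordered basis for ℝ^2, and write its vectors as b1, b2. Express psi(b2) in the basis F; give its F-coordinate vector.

[0, -3]

Compute psi(b2) = A b2 = [-3, 0] in standard coordinates.
Then write this in F-coordinates: solve for y in y_1 b1 + y_2 b2 = [-3, 0].
This gives y = [0, -3], which is column 2 of [psi]_F.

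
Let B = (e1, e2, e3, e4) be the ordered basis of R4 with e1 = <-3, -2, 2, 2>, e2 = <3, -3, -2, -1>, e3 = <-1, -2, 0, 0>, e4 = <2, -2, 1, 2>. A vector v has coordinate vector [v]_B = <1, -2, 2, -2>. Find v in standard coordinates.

<-15, 4, 4, 0>

v = M [v]_B, where M has columns e1, ..., e4.
Carrying out the matrix-vector product, v = <-15, 4, 4, 0>.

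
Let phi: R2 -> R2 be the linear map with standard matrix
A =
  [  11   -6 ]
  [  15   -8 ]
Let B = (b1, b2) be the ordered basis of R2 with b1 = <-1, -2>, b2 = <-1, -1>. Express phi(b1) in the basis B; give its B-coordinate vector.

Column 1 of [phi]_B is the B-coordinate vector of phi(b1).
In standard coordinates phi(b1) = A b1 = <1, 1>.
Converting to B: <1, 1> = 0·b1 - b2, so the coordinate vector is <0, -1>.

<0, -1>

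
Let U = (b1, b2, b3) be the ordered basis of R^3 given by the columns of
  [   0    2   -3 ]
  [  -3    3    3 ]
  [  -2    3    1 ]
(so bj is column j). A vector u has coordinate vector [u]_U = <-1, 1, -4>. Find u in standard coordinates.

<14, -6, 1>

The coordinates say u = -b1 + b2 - 4b3; adding the scaled basis vectors gives <14, -6, 1>.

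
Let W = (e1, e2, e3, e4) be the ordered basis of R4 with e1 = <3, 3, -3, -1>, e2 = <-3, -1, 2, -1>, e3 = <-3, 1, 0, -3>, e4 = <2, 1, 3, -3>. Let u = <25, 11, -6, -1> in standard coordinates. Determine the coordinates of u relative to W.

<4, 0, -3, 2>

We seek scalars with c_1 e1 + ... + c_4 e4 = u; equivalently solve M c = u where the columns of M are e1, ..., e4.
Solving this 4x4 system gives c = (4, 0, -3, 2).
Check: 4e1 + 0·e2 - 3e3 + 2e4 = <25, 11, -6, -1>.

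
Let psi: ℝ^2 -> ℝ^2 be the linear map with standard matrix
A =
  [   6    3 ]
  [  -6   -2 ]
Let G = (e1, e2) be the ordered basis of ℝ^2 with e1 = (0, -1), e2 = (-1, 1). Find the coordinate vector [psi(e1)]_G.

(1, 3)

Compute psi(e1) = A e1 = (-3, 2) in standard coordinates.
Then write this in G-coordinates: solve for y in y_1 e1 + y_2 e2 = (-3, 2).
This gives y = (1, 3), which is column 1 of [psi]_G.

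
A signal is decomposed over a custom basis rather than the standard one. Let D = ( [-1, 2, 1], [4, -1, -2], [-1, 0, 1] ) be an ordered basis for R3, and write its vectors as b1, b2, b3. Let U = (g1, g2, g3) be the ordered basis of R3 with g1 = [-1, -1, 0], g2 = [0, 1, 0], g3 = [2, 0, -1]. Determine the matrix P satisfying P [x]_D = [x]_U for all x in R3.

Column j of P is [bj]_U, since P maps D-coordinates to U-coordinates.
Expressing b1 in U: b1 = -g1 + g2 - g3, so column 1 of P is [-1, 1, -1].
Doing the same for each bj gives P = [[-1, 0, -1], [1, -1, -1], [-1, 2, -1]].

[[-1, 0, -1], [1, -1, -1], [-1, 2, -1]]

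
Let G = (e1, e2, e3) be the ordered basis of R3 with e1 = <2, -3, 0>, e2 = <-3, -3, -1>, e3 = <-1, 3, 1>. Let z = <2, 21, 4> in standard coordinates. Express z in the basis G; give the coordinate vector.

[z]_G is the unique c with M c = z, where M has columns e1, ..., e3.
Solving this 3x3 system gives c = (-3, -3, 1).
Check: -3e1 - 3e2 + e3 = <2, 21, 4>.

<-3, -3, 1>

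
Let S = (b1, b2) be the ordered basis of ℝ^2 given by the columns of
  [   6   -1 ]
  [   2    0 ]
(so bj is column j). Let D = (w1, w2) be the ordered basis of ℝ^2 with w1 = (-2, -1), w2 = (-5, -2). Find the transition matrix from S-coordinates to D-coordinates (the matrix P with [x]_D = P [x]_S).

[[2, -2], [-2, 1]]

Column j of P is [bj]_D, since P maps S-coordinates to D-coordinates.
Expressing b1 in D: b1 = 2w1 - 2w2, so column 1 of P is (2, -2).
Doing the same for each bj gives P = [[2, -2], [-2, 1]].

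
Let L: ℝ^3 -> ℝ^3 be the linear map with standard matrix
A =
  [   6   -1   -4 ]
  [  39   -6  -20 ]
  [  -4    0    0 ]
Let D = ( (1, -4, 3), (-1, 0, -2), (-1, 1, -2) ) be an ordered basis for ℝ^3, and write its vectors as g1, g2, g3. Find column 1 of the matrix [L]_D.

(0, -1, 3)

Compute L(g1) = A g1 = (-2, 3, -4) in standard coordinates.
Then write this in D-coordinates: solve for y in y_1 g1 + ... + y_3 g3 = (-2, 3, -4).
This gives y = (0, -1, 3), which is column 1 of [L]_D.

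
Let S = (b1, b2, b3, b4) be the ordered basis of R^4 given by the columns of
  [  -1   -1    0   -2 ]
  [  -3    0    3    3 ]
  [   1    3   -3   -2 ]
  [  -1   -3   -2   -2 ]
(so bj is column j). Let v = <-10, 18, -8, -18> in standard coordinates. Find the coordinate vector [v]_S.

Write v = c_1 b1 + ... + c_4 b4 and solve for the c_i.
Gaussian elimination on [M | v] yields c = (0, 2, 2, 4).
Check: 0·b1 + 2b2 + 2b3 + 4b4 = <-10, 18, -8, -18>.

<0, 2, 2, 4>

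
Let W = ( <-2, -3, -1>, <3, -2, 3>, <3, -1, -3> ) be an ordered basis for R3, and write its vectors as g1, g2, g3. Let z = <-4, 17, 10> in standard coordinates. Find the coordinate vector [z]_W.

Write z = c_1 g1 + ... + c_3 g3 and solve for the c_i.
Gaussian elimination on [M | z] yields c = (-4, -1, -3).
Check: -4g1 - g2 - 3g3 = <-4, 17, 10>.

<-4, -1, -3>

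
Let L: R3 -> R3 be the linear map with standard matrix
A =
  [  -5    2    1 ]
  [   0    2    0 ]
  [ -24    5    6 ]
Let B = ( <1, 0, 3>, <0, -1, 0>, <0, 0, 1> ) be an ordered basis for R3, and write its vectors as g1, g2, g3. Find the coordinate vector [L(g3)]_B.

<1, 0, 3>

Compute L(g3) = A g3 = <1, 0, 6> in standard coordinates.
Then write this in B-coordinates: solve for y in y_1 g1 + ... + y_3 g3 = <1, 0, 6>.
This gives y = <1, 0, 3>, which is column 3 of [L]_B.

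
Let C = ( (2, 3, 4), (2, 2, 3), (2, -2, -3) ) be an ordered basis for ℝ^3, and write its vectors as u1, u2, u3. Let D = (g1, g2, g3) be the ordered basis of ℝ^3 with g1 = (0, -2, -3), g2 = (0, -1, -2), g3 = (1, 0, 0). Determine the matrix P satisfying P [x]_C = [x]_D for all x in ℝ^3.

[[-2, -1, 1], [1, 0, 0], [2, 2, 2]]

Column j of P is [uj]_D, since P maps C-coordinates to D-coordinates.
Expressing u1 in D: u1 = -2g1 + g2 + 2g3, so column 1 of P is (-2, 1, 2).
Doing the same for each uj gives P = [[-2, -1, 1], [1, 0, 0], [2, 2, 2]].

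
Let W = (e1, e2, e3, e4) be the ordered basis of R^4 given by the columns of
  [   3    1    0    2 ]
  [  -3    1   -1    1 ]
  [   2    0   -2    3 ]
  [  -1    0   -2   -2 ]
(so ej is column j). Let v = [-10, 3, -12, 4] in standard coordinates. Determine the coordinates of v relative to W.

[-2, 0, 1, -2]

[v]_W is the unique c with M c = v, where M has columns e1, ..., e4.
Solving this 4x4 system gives c = (-2, 0, 1, -2).
Check: -2e1 + 0·e2 + e3 - 2e4 = [-10, 3, -12, 4].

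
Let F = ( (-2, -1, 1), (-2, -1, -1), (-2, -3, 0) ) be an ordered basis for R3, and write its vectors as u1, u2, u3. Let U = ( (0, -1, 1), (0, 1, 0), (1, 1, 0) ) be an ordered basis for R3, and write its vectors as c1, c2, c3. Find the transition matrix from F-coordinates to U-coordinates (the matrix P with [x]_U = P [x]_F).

[[1, -1, 0], [2, 0, -1], [-2, -2, -2]]

Take x = uj: its F-coordinates are the j-th standard unit vector, so P e_j — column j of P — equals [uj]_U.
u1 = c1 + 2c2 - 2c3, giving column 1 = (1, 2, -2); repeating for each j gives P = [[1, -1, 0], [2, 0, -1], [-2, -2, -2]].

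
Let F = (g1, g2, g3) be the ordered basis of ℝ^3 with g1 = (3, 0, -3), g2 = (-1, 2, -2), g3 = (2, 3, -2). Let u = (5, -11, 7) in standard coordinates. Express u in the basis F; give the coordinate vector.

(1, -4, -1)

[u]_F is the unique c with M c = u, where M has columns g1, ..., g3.
Row-reducing the augmented matrix [M | u] gives c = (1, -4, -1).
Check: g1 - 4g2 - g3 = (5, -11, 7).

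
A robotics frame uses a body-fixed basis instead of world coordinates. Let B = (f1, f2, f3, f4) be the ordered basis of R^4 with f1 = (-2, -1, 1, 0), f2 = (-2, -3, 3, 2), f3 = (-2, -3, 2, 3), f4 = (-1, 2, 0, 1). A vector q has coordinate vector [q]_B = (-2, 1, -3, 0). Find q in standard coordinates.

q = M [q]_B, where M has columns f1, ..., f4.
Carrying out the matrix-vector product, q = (8, 8, -5, -7).

(8, 8, -5, -7)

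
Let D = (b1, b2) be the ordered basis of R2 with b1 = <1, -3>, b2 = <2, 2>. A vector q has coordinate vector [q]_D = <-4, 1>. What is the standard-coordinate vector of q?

The coordinates say q = -4b1 + b2; adding the scaled basis vectors gives <-2, 14>.

<-2, 14>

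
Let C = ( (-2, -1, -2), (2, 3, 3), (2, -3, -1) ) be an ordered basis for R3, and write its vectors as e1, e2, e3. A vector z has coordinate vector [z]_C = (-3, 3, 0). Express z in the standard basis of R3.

(12, 12, 15)

By definition z = -3e1 + 3e2 + 0·e3.
Summing componentwise gives (12, 12, 15).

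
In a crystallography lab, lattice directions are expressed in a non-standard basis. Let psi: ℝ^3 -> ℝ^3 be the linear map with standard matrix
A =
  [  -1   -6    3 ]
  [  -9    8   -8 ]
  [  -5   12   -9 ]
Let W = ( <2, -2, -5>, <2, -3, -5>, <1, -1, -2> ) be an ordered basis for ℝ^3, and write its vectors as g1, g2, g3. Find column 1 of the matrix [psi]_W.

<0, -1, -3>

Column 1 of [psi]_W is the W-coordinate vector of psi(g1).
In standard coordinates psi(g1) = A g1 = <-5, 6, 11>.
Converting to W: <-5, 6, 11> = 0·g1 - g2 - 3g3, so the coordinate vector is <0, -1, -3>.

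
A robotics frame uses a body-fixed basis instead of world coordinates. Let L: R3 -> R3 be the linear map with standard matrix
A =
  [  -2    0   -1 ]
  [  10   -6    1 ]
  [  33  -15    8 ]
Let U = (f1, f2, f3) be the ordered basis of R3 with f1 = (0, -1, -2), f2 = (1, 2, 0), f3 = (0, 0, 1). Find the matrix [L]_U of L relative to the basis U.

With P the matrix whose columns are f1, ..., f3, [L]_U = P^(-1) A P.
Column by column: L(f1) = A f1 = (2, 4, -1); its U-coordinates (0, 2, -1) give column 1.
Continuing for each basis vector yields [L]_U = [[0, -2, -3], [2, -2, -1], [-1, -1, 2]].

[[0, -2, -3], [2, -2, -1], [-1, -1, 2]]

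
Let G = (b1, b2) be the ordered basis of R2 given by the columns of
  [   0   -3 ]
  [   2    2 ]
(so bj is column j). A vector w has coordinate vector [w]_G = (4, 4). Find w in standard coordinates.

(-12, 16)

w = M [w]_G, where M has columns b1, b2.
Carrying out the matrix-vector product, w = (-12, 16).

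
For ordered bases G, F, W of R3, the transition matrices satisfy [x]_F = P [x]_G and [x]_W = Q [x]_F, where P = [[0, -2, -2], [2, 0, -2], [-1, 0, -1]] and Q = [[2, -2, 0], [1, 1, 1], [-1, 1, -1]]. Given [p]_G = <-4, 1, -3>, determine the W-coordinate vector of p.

Apply P to get F-coordinates <4, -2, 7>, then Q to get W-coordinates.
The result is [p]_W = <12, 9, -13>.

<12, 9, -13>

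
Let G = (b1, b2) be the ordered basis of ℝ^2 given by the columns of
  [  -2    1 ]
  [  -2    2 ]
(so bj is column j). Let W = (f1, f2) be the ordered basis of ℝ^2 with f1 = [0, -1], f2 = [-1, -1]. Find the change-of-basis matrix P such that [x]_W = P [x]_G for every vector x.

[[0, -1], [2, -1]]

Column j of P is [bj]_W, since P maps G-coordinates to W-coordinates.
Expressing b1 in W: b1 = 0·f1 + 2f2, so column 1 of P is [0, 2].
Doing the same for each bj gives P = [[0, -1], [2, -1]].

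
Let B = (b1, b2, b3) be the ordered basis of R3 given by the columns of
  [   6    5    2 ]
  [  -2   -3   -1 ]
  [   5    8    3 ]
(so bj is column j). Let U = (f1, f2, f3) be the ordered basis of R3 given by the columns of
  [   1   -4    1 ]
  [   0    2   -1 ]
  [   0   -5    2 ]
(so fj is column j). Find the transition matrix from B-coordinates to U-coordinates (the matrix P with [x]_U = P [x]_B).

Take x = bj: its B-coordinates are the j-th standard unit vector, so P e_j — column j of P — equals [bj]_U.
b1 = 2f1 - f2 + 0·f3, giving column 1 = (2, -1, 0); repeating for each j gives P = [[2, -2, -1], [-1, -2, -1], [0, -1, -1]].

[[2, -2, -1], [-1, -2, -1], [0, -1, -1]]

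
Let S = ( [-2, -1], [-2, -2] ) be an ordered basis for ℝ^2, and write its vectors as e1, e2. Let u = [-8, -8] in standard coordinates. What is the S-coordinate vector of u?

[u]_S is the unique c with M c = u, where M has columns e1, e2.
System: -2c_1 - 2c_2 = -8, -c_1 - 2c_2 = -8; solving gives c_1 = 0, c_2 = 4.
Check: 0·e1 + 4e2 = [-8, -8].

[0, 4]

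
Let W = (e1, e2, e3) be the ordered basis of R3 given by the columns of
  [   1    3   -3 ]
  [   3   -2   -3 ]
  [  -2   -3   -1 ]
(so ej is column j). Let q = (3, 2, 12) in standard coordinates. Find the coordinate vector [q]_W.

We seek scalars with c_1 e1 + ... + c_3 e3 = q; equivalently solve M c = q where the columns of M are e1, ..., e3.
Gaussian elimination on [M | q] yields c = (-3, -1, -3).
Check: -3e1 - e2 - 3e3 = (3, 2, 12).

(-3, -1, -3)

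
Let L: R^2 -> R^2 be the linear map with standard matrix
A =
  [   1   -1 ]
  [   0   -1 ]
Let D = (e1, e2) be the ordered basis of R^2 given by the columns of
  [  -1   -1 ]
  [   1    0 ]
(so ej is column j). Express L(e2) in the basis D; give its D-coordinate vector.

(0, 1)

Column 2 of [L]_D is the D-coordinate vector of L(e2).
In standard coordinates L(e2) = A e2 = (-1, 0).
Converting to D: (-1, 0) = 0·e1 + e2, so the coordinate vector is (0, 1).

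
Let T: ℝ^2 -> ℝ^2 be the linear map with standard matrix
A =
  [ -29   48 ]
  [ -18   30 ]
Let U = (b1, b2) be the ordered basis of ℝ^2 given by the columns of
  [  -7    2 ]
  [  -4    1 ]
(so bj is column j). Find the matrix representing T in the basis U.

[[-1, 2], [2, 2]]

Let P have columns b1, b2. Then [T]_U = P^(-1) A P.
Here det P = 1, so P^(-1) is integer; computing A P first and then P^(-1)(A P) gives [[-1, 2], [2, 2]].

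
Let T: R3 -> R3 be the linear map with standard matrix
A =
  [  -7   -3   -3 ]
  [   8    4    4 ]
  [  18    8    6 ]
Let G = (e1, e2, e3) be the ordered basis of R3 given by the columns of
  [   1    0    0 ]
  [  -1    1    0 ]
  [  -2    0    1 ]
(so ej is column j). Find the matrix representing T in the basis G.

[[2, -3, -3], [-2, 1, 1], [2, 2, 0]]

With P the matrix whose columns are e1, ..., e3, [T]_G = P^(-1) A P.
Column by column: T(e1) = A e1 = [2, -4, -2]; its G-coordinates [2, -2, 2] give column 1.
Continuing for each basis vector yields [T]_G = [[2, -3, -3], [-2, 1, 1], [2, 2, 0]].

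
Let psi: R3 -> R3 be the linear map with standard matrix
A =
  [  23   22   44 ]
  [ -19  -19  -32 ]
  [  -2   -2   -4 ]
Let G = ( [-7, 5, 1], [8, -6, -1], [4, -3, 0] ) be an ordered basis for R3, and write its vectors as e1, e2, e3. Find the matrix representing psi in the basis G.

Let P have columns e1, ..., e3. Then [psi]_G = P^(-1) A P.
Here det P = 1, so P^(-1) is integer; computing A P first and then P^(-1)(A P) gives [[-3, 0, -2], [-3, 0, 0], [-1, 2, 3]].

[[-3, 0, -2], [-3, 0, 0], [-1, 2, 3]]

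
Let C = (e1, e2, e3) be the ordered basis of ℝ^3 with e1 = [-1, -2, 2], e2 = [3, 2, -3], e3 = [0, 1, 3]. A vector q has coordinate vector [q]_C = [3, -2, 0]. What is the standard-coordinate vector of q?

The coordinates say q = 3e1 - 2e2 + 0·e3; adding the scaled basis vectors gives [-9, -10, 12].

[-9, -10, 12]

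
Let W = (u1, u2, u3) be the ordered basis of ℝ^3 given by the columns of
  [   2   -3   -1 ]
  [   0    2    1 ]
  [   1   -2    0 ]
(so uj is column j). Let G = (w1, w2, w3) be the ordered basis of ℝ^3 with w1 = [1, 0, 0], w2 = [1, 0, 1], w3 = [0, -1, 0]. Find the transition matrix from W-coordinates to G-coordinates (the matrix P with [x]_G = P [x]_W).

Column j of P is [uj]_G, since P maps W-coordinates to G-coordinates.
Expressing u1 in G: u1 = w1 + w2 + 0·w3, so column 1 of P is [1, 1, 0].
Doing the same for each uj gives P = [[1, -1, -1], [1, -2, 0], [0, -2, -1]].

[[1, -1, -1], [1, -2, 0], [0, -2, -1]]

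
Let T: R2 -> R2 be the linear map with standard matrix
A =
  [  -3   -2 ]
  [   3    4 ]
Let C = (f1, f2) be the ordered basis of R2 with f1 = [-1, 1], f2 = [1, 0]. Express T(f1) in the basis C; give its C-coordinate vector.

Column 1 of [T]_C is the C-coordinate vector of T(f1).
In standard coordinates T(f1) = A f1 = [1, 1].
Converting to C: [1, 1] = f1 + 2f2, so the coordinate vector is [1, 2].

[1, 2]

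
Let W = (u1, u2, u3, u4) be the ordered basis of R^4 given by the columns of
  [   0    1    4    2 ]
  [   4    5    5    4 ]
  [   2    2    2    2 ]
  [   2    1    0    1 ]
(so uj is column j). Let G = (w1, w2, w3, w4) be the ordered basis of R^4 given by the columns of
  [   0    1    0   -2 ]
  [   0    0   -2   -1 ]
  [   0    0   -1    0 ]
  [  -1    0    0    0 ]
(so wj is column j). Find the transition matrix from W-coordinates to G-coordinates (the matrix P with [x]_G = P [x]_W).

Column j of P is [uj]_G, since P maps W-coordinates to G-coordinates.
Expressing u1 in G: u1 = -2w1 + 0·w2 - 2w3 + 0·w4, so column 1 of P is [-2, 0, -2, 0].
Doing the same for each uj gives P = [[-2, -1, 0, -1], [0, -1, 2, 2], [-2, -2, -2, -2], [0, -1, -1, 0]].

[[-2, -1, 0, -1], [0, -1, 2, 2], [-2, -2, -2, -2], [0, -1, -1, 0]]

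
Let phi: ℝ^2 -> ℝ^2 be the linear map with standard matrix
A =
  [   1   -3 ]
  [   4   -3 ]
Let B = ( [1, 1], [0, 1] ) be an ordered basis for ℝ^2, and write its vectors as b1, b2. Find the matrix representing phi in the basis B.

[[-2, -3], [3, 0]]

With P the matrix whose columns are b1, b2, [phi]_B = P^(-1) A P.
Column by column: phi(b1) = A b1 = [-2, 1]; its B-coordinates [-2, 3] give column 1.
Continuing for each basis vector yields [phi]_B = [[-2, -3], [3, 0]].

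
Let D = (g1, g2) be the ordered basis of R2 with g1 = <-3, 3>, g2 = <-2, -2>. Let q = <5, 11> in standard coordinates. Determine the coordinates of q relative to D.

<1, -4>

[q]_D is the unique c with M c = q, where M has columns g1, g2.
System: -3c_1 - 2c_2 = 5, 3c_1 - 2c_2 = 11; solving gives c_1 = 1, c_2 = -4.
Check: g1 - 4g2 = <5, 11>.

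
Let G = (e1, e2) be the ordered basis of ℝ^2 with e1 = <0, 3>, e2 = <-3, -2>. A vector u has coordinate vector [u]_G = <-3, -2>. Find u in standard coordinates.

<6, -5>

The coordinates say u = -3e1 - 2e2; adding the scaled basis vectors gives <6, -5>.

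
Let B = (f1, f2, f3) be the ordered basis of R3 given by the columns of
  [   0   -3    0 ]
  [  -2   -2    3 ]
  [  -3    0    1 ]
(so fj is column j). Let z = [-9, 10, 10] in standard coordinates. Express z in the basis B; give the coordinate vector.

[-2, 3, 4]

Write z = c_1 f1 + ... + c_3 f3 and solve for the c_i.
Gaussian elimination on [M | z] yields c = (-2, 3, 4).
Check: -2f1 + 3f2 + 4f3 = [-9, 10, 10].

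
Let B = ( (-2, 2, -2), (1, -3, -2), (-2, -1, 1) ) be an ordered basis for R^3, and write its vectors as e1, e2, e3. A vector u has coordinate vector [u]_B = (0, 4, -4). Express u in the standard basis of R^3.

u = M [u]_B, where M has columns e1, ..., e3.
Carrying out the matrix-vector product, u = (12, -8, -12).

(12, -8, -12)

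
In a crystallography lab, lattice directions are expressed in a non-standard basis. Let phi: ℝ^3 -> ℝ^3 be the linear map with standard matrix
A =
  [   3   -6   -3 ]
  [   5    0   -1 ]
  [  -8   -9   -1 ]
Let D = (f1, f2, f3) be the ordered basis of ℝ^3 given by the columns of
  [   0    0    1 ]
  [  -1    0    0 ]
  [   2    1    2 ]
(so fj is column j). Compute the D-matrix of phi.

With P the matrix whose columns are f1, ..., f3, [phi]_D = P^(-1) A P.
Column by column: phi(f1) = A f1 = (0, -2, 7); its D-coordinates (2, 3, 0) give column 1.
Continuing for each basis vector yields [phi]_D = [[2, 1, -3], [3, 3, 2], [0, -3, -3]].

[[2, 1, -3], [3, 3, 2], [0, -3, -3]]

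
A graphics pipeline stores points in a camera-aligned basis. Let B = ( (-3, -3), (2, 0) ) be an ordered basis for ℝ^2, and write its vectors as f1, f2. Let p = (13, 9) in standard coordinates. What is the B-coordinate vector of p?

(-3, 2)

[p]_B is the unique c with M c = p, where M has columns f1, f2.
System: -3c_1 + 2c_2 = 13, -3c_1 + 0c_2 = 9; solving gives c_1 = -3, c_2 = 2.
Check: -3f1 + 2f2 = (13, 9).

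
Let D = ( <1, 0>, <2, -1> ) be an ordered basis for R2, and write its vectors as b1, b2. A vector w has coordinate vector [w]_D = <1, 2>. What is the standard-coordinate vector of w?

<5, -2>

w = M [w]_D, where M has columns b1, b2.
Carrying out the matrix-vector product, w = <5, -2>.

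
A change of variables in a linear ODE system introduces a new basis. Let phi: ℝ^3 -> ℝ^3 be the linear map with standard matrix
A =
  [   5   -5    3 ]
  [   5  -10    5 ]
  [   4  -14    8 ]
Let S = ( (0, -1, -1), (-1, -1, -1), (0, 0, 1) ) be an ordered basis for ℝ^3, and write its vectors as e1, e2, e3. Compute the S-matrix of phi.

[[-3, -3, -2], [-2, 3, -3], [1, 2, 3]]

Let P have columns e1, ..., e3. Then [phi]_S = P^(-1) A P.
Here det P = -1, so P^(-1) is integer; computing A P first and then P^(-1)(A P) gives [[-3, -3, -2], [-2, 3, -3], [1, 2, 3]].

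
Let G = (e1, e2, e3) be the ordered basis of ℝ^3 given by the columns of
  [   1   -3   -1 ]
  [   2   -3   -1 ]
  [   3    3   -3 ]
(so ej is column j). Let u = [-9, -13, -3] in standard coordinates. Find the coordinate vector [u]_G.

[-4, 2, -1]

We seek scalars with c_1 e1 + ... + c_3 e3 = u; equivalently solve M c = u where the columns of M are e1, ..., e3.
Solving this 3x3 system gives c = (-4, 2, -1).
Check: -4e1 + 2e2 - e3 = [-9, -13, -3].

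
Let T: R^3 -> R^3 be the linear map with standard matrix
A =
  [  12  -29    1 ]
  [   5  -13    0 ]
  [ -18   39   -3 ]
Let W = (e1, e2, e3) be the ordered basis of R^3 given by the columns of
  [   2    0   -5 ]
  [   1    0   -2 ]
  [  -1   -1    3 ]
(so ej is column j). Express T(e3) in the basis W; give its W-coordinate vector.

(3, -3, 1)

Column 3 of [T]_W is the W-coordinate vector of T(e3).
In standard coordinates T(e3) = A e3 = (1, 1, 3).
Converting to W: (1, 1, 3) = 3e1 - 3e2 + e3, so the coordinate vector is (3, -3, 1).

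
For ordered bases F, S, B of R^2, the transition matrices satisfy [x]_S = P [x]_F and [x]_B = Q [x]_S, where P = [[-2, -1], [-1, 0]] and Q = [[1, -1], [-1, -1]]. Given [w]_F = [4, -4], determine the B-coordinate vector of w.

[0, 8]

Apply P to get S-coordinates [-4, -4], then Q to get B-coordinates.
The result is [w]_B = [0, 8].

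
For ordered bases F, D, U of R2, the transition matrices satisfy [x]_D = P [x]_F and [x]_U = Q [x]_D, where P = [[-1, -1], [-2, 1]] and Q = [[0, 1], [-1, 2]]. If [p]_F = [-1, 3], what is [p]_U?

[5, 12]

Apply P to get D-coordinates [-2, 5], then Q to get U-coordinates.
The result is [p]_U = [5, 12].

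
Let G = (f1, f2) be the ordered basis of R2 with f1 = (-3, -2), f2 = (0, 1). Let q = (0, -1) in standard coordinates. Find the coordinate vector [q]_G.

Write q = c_1 f1 + c_2 f2 and solve for the c_i.
System: -3c_1 + 0c_2 = 0, -2c_1 + c_2 = -1; solving gives c_1 = 0, c_2 = -1.
Check: 0·f1 - f2 = (0, -1).

(0, -1)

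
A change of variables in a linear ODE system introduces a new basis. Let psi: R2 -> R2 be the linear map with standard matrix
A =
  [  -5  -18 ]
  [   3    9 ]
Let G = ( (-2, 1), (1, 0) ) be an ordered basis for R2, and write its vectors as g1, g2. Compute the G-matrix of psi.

Let P have columns g1, g2. Then [psi]_G = P^(-1) A P.
Here det P = -1, so P^(-1) is integer; computing A P first and then P^(-1)(A P) gives [[3, 3], [-2, 1]].

[[3, 3], [-2, 1]]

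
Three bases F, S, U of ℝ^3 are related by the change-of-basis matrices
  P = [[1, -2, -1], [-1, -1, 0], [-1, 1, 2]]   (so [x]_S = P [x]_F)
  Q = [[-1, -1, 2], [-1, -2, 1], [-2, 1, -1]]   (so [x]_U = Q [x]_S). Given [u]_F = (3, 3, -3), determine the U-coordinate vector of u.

Composing the changes, [u]_U = Q P [u]_F.
Q P = [[-2, 5, 5], [0, 5, 3], [-2, 2, 0]]; applying this to (3, 3, -3) gives (-6, 6, 0).

(-6, 6, 0)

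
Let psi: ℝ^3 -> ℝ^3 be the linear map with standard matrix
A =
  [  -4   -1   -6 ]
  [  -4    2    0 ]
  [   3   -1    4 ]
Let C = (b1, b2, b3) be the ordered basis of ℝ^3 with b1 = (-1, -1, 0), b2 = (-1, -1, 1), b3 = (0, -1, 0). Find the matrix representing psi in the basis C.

With P the matrix whose columns are b1, ..., b3, [psi]_C = P^(-1) A P.
Column by column: psi(b1) = A b1 = (5, 2, -2); its C-coordinates (-3, -2, 3) give column 1.
Continuing for each basis vector yields [psi]_C = [[-3, -1, -2], [-2, 2, 1], [3, -3, 3]].

[[-3, -1, -2], [-2, 2, 1], [3, -3, 3]]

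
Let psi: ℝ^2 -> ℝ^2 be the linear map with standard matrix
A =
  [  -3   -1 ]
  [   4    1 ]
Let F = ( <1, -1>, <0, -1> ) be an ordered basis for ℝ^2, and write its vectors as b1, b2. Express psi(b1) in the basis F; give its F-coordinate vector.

<-2, -1>

Column 1 of [psi]_F is the F-coordinate vector of psi(b1).
In standard coordinates psi(b1) = A b1 = <-2, 3>.
Converting to F: <-2, 3> = -2b1 - b2, so the coordinate vector is <-2, -1>.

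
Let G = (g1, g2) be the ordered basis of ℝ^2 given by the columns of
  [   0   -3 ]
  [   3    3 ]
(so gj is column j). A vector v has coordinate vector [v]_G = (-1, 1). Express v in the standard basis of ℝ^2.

The coordinates say v = -g1 + g2; adding the scaled basis vectors gives (-3, 0).

(-3, 0)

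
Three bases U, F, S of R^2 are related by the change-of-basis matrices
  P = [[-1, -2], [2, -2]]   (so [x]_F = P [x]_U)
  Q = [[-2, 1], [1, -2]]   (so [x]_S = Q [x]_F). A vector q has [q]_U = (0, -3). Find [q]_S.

Apply P to get F-coordinates (6, 6), then Q to get S-coordinates.
The result is [q]_S = (-6, -6).

(-6, -6)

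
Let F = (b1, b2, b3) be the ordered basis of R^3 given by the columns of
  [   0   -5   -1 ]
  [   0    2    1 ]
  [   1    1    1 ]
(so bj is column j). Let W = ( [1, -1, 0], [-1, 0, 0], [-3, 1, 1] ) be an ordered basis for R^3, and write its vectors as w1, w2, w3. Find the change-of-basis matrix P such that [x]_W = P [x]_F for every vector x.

[[1, -1, 0], [-2, 1, -2], [1, 1, 1]]

Let M have columns bj and N have columns wj. Then for every x, N [x]_W = x = M [x]_F, so P = N^(-1) M.
Since det N = -1, N^(-1) has integer entries; multiplying gives P = [[1, -1, 0], [-2, 1, -2], [1, 1, 1]].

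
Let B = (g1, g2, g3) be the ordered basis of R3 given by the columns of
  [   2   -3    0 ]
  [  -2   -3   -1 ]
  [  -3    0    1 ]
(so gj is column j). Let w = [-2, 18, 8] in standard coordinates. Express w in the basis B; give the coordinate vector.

[-4, -2, -4]

[w]_B is the unique c with M c = w, where M has columns g1, ..., g3.
Row-reducing the augmented matrix [M | w] gives c = (-4, -2, -4).
Check: -4g1 - 2g2 - 4g3 = [-2, 18, 8].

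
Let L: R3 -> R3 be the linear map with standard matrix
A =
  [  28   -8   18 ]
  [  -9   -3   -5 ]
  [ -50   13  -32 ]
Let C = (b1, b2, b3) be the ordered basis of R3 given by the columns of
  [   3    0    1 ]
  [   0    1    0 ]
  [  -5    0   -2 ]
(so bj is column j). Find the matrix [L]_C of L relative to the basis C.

[[-2, -3, -2], [-2, -3, 1], [0, 1, -2]]

Let P have columns b1, ..., b3. Then [L]_C = P^(-1) A P.
Here det P = -1, so P^(-1) is integer; computing A P first and then P^(-1)(A P) gives [[-2, -3, -2], [-2, -3, 1], [0, 1, -2]].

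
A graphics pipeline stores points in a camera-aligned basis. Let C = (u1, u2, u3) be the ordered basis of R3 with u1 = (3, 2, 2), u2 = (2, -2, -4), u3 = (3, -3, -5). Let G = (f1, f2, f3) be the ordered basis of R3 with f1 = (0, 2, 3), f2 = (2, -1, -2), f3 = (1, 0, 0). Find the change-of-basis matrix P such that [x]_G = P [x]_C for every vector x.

[[2, 0, -1], [2, 2, 1], [-1, -2, 1]]

Column j of P is [uj]_G, since P maps C-coordinates to G-coordinates.
Expressing u1 in G: u1 = 2f1 + 2f2 - f3, so column 1 of P is (2, 2, -1).
Doing the same for each uj gives P = [[2, 0, -1], [2, 2, 1], [-1, -2, 1]].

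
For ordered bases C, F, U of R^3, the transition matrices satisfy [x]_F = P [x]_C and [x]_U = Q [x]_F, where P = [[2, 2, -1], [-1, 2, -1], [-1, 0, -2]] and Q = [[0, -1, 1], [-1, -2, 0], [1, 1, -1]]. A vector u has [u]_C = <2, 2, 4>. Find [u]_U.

<-8, 0, 12>

Apply P to get F-coordinates <4, -2, -10>, then Q to get U-coordinates.
The result is [u]_U = <-8, 0, 12>.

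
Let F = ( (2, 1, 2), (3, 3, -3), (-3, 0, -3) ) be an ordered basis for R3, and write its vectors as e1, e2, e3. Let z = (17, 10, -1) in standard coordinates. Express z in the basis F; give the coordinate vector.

We seek scalars with c_1 e1 + ... + c_3 e3 = z; equivalently solve M c = z where the columns of M are e1, ..., e3.
Gaussian elimination on [M | z] yields c = (1, 3, -2).
Check: e1 + 3e2 - 2e3 = (17, 10, -1).

(1, 3, -2)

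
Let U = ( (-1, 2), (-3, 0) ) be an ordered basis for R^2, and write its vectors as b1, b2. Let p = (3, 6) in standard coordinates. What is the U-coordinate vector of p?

[p]_U is the unique c with M c = p, where M has columns b1, b2.
System: -c_1 - 3c_2 = 3, 2c_1 + 0c_2 = 6; solving gives c_1 = 3, c_2 = -2.
Check: 3b1 - 2b2 = (3, 6).

(3, -2)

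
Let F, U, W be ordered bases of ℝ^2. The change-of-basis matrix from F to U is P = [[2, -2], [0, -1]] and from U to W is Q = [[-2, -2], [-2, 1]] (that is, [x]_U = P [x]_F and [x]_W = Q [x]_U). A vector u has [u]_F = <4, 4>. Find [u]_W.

<8, -4>

Composing the changes, [u]_W = Q P [u]_F.
Q P = [[-4, 6], [-4, 3]]; applying this to <4, 4> gives <8, -4>.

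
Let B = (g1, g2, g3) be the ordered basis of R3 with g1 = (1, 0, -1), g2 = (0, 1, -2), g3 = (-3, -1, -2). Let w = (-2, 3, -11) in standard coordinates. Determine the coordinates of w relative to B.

Write w = c_1 g1 + ... + c_3 g3 and solve for the c_i.
Gaussian elimination on [M | w] yields c = (1, 4, 1).
Check: g1 + 4g2 + g3 = (-2, 3, -11).

(1, 4, 1)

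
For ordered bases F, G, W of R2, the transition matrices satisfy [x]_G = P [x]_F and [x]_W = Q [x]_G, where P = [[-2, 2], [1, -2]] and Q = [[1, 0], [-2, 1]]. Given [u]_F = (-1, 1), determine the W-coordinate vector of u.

Composing the changes, [u]_W = Q P [u]_F.
Q P = [[-2, 2], [5, -6]]; applying this to (-1, 1) gives (4, -11).

(4, -11)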